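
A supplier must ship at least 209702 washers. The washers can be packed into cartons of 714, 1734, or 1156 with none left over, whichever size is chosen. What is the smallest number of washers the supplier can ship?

The number of washers must be a common multiple of 714, 1734, and 1156, so a multiple of their LCM.
714 = 2 × 3 × 7 × 17
1734 = 2 × 3 × 17^2
1156 = 2^2 × 17^2
LCM(714, 1734, 1156) = 2^2 × 3 × 7 × 17^2 = 24276.
Smallest multiple of 24276 that is ≥ 209702: ⌈209702/24276⌉ × 24276 = 9 × 24276 = 218484.

218484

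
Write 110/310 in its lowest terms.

11/31

110 = 2 × 5 × 11
310 = 2 × 5 × 31
gcd(110, 310) = 2 × 5 = 10.
Divide numerator and denominator by 10: 110/310 = 11/31.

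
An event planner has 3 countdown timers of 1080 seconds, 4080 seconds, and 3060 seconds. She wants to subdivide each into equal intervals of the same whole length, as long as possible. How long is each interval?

60 seconds

The interval must divide each timer length; the longest such is the gcd.
1080 = 2^3 × 3^3 × 5
4080 = 2^4 × 3 × 5 × 17
3060 = 2^2 × 3^2 × 5 × 17
gcd(1080, 4080, 3060) = 2^2 × 3 × 5 = 60.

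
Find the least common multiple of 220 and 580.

220 = 2^2 × 5 × 11
580 = 2^2 × 5 × 29
LCM(220, 580) = 2^2 × 5 × 11 × 29 = 6380.

6380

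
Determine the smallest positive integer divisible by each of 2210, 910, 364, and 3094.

30940

2210 = 2 × 5 × 13 × 17
910 = 2 × 5 × 7 × 13
364 = 2^2 × 7 × 13
3094 = 2 × 7 × 13 × 17
LCM(2210, 910, 364, 3094) = 2^2 × 5 × 7 × 13 × 17 = 30940.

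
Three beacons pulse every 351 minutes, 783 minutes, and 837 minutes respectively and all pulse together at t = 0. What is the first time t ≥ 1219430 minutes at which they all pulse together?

Joint pulses occur at multiples of LCM(351, 783, 837).
351 = 3^3 × 13
783 = 3^3 × 29
837 = 3^3 × 31
LCM(351, 783, 837) = 3^3 × 13 × 29 × 31 = 315549.
Smallest multiple of 315549 that is ≥ 1219430: ⌈1219430/315549⌉ × 315549 = 4 × 315549 = 1262196.

1262196 minutes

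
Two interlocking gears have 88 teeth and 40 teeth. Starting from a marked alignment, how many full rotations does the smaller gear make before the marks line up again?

11 rotations

All finish a whole number of cycles simultaneously at t = LCM of the periods.
88 = 2^3 × 11
40 = 2^3 × 5
LCM(88, 40) = 2^3 × 5 × 11 = 440.
Rotations for period 40: 440 / 40 = 11.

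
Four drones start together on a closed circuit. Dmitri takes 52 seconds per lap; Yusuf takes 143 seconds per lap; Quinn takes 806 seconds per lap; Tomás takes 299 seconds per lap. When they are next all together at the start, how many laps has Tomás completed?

1364 laps

They are all back at their starting positions together after one LCM of the periods.
52 = 2^2 × 13
143 = 11 × 13
806 = 2 × 13 × 31
299 = 13 × 23
LCM(52, 143, 806, 299) = 2^2 × 11 × 13 × 23 × 31 = 407836.
Laps for period 299: 407836 / 299 = 1364.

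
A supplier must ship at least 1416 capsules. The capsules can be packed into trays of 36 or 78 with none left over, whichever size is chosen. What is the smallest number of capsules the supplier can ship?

The number of capsules must be a common multiple of 36 and 78, so a multiple of their LCM.
36 = 2^2 × 3^2
78 = 2 × 3 × 13
LCM(36, 78) = 2^2 × 3^2 × 13 = 468.
Smallest multiple of 468 that is ≥ 1416: ⌈1416/468⌉ × 468 = 4 × 468 = 1872.

1872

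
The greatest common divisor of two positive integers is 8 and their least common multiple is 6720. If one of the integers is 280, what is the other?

For two integers, gcd × lcm = product, so the other is (8 × 6720) / 280 = 53760 / 280 = 192.

192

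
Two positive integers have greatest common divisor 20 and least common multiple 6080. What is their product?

For any two positive integers, gcd × lcm = product = 20 × 6080 = 121600.

121600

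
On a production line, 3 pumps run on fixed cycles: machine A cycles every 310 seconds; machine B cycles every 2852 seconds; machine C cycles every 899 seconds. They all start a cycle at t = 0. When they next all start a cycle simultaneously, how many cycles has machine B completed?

All finish a whole number of cycles simultaneously at t = LCM of the periods.
310 = 2 × 5 × 31
2852 = 2^2 × 23 × 31
899 = 29 × 31
LCM(310, 2852, 899) = 2^2 × 5 × 23 × 29 × 31 = 413540.
Cycles for period 2852: 413540 / 2852 = 145.

145 cycles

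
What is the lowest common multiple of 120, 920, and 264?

30360

120 = 2^3 × 3 × 5
920 = 2^3 × 5 × 23
264 = 2^3 × 3 × 11
LCM(120, 920, 264) = 2^3 × 3 × 5 × 11 × 23 = 30360.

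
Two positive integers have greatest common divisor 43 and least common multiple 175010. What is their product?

For any two positive integers, gcd × lcm = product = 43 × 175010 = 7525430.

7525430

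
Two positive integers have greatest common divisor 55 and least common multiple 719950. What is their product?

For any two positive integers, gcd × lcm = product = 55 × 719950 = 39597250.

39597250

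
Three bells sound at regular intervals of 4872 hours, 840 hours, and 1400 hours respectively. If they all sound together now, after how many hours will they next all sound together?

121800 hours

The first simultaneous occurrence is after LCM of the individual periods.
4872 = 2^3 × 3 × 7 × 29
840 = 2^3 × 3 × 5 × 7
1400 = 2^3 × 5^2 × 7
LCM(4872, 840, 1400) = 2^3 × 3 × 5^2 × 7 × 29 = 121800.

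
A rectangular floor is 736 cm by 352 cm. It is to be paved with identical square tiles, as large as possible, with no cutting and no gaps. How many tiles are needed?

Tile side = gcd(736, 352).
736 = 2^5 × 23
352 = 2^5 × 11
gcd(736, 352) = 2^5 = 32.
Tiles: (736/32) × (352/32) = 23 × 11 = 253.

253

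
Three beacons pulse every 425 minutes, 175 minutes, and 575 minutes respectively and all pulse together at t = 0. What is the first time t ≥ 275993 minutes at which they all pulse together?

Joint pulses occur at multiples of LCM(425, 175, 575).
425 = 5^2 × 17
175 = 5^2 × 7
575 = 5^2 × 23
LCM(425, 175, 575) = 5^2 × 7 × 17 × 23 = 68425.
Smallest multiple of 68425 that is ≥ 275993: ⌈275993/68425⌉ × 68425 = 5 × 68425 = 342125.

342125 minutes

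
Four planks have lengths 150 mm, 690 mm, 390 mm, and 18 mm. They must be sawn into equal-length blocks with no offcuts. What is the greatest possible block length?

The block length must divide every plank, so the greatest is gcd(150, 690, 390, 18).
150 = 2 × 3 × 5^2
690 = 2 × 3 × 5 × 23
390 = 2 × 3 × 5 × 13
18 = 2 × 3^2
gcd(150, 690, 390, 18) = 2 × 3 = 6.

6 mm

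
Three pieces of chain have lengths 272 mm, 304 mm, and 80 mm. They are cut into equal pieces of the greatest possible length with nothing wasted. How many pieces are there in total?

41

Piece length = gcd(272, 304, 80).
272 = 2^4 × 17
304 = 2^4 × 19
80 = 2^4 × 5
gcd(272, 304, 80) = 2^4 = 16.
Total pieces = 272/16 + 304/16 + 80/16 = 17 + 19 + 5 = 41.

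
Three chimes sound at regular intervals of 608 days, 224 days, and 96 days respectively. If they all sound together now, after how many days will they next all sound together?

They coincide at every common multiple of the periods; the first is the LCM.
608 = 2^5 × 19
224 = 2^5 × 7
96 = 2^5 × 3
LCM(608, 224, 96) = 2^5 × 3 × 7 × 19 = 12768.

12768 days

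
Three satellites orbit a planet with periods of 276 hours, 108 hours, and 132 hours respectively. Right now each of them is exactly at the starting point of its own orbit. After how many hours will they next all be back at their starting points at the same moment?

27324 hours

They coincide at every common multiple of the periods; the first is the LCM.
276 = 2^2 × 3 × 23
108 = 2^2 × 3^3
132 = 2^2 × 3 × 11
LCM(276, 108, 132) = 2^2 × 3^3 × 11 × 23 = 27324.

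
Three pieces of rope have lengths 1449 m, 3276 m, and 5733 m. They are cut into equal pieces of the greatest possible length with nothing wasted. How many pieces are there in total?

Piece length = gcd(1449, 3276, 5733).
1449 = 3^2 × 7 × 23
3276 = 2^2 × 3^2 × 7 × 13
5733 = 3^2 × 7^2 × 13
gcd(1449, 3276, 5733) = 3^2 × 7 = 63.
Total pieces = 1449/63 + 3276/63 + 5733/63 = 23 + 52 + 91 = 166.

166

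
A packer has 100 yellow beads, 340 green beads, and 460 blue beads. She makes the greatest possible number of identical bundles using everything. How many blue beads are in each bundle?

23

Number of bundles = gcd(100, 340, 460).
100 = 2^2 × 5^2
340 = 2^2 × 5 × 17
460 = 2^2 × 5 × 23
gcd(100, 340, 460) = 2^2 × 5 = 20.
blue beads per bundle = 460 / 20 = 23.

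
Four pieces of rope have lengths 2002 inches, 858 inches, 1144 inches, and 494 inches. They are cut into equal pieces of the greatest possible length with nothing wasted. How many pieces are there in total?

173

Piece length = gcd(2002, 858, 1144, 494).
2002 = 2 × 7 × 11 × 13
858 = 2 × 3 × 11 × 13
1144 = 2^3 × 11 × 13
494 = 2 × 13 × 19
gcd(2002, 858, 1144, 494) = 2 × 13 = 26.
Total pieces = 2002/26 + 858/26 + 1144/26 + 494/26 = 77 + 33 + 44 + 19 = 173.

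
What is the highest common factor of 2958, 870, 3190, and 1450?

2958 = 2 × 3 × 17 × 29
870 = 2 × 3 × 5 × 29
3190 = 2 × 5 × 11 × 29
1450 = 2 × 5^2 × 29
gcd(2958, 870, 3190, 1450) = 2 × 29 = 58.

58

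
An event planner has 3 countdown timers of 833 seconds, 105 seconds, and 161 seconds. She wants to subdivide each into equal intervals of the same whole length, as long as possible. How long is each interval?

The interval must divide each timer length; the longest such is the gcd.
833 = 7^2 × 17
105 = 3 × 5 × 7
161 = 7 × 23
gcd(833, 105, 161) = 7.

7 seconds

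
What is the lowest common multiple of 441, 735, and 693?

441 = 3^2 × 7^2
735 = 3 × 5 × 7^2
693 = 3^2 × 7 × 11
LCM(441, 735, 693) = 3^2 × 5 × 7^2 × 11 = 24255.

24255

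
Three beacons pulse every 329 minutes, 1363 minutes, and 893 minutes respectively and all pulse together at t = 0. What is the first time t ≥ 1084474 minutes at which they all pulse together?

Joint pulses occur at multiples of LCM(329, 1363, 893).
329 = 7 × 47
1363 = 29 × 47
893 = 19 × 47
LCM(329, 1363, 893) = 7 × 19 × 29 × 47 = 181279.
Smallest multiple of 181279 that is ≥ 1084474: ⌈1084474/181279⌉ × 181279 = 6 × 181279 = 1087674.

1087674 minutes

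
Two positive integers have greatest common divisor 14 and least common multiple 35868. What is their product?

502152

For any two positive integers, gcd × lcm = product = 14 × 35868 = 502152.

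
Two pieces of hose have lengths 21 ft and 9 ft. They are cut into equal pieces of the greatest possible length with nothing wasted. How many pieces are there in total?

Piece length = gcd(21, 9).
21 = 3 × 7
9 = 3^2
gcd(21, 9) = 3.
Total pieces = 21/3 + 9/3 = 7 + 3 = 10.

10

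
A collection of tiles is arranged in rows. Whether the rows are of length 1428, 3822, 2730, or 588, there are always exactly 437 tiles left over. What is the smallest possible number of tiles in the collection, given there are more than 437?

N − 437 must be a common multiple of 1428, 3822, 2730, and 588.
1428 = 2^2 × 3 × 7 × 17
3822 = 2 × 3 × 7^2 × 13
2730 = 2 × 3 × 5 × 7 × 13
588 = 2^2 × 3 × 7^2
LCM(1428, 3822, 2730, 588) = 2^2 × 3 × 5 × 7^2 × 13 × 17 = 649740.
Smallest N > 437 is LCM + 437 = 649740 + 437 = 650177.

650177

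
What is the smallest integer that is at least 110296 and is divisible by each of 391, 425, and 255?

The integer must be a common multiple of 391, 425, and 255, so a multiple of their LCM.
391 = 17 × 23
425 = 5^2 × 17
255 = 3 × 5 × 17
LCM(391, 425, 255) = 3 × 5^2 × 17 × 23 = 29325.
Smallest multiple of 29325 that is ≥ 110296: ⌈110296/29325⌉ × 29325 = 4 × 29325 = 117300.

117300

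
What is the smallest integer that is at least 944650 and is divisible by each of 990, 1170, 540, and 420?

1081080

The integer must be a common multiple of 990, 1170, 540, and 420, so a multiple of their LCM.
990 = 2 × 3^2 × 5 × 11
1170 = 2 × 3^2 × 5 × 13
540 = 2^2 × 3^3 × 5
420 = 2^2 × 3 × 5 × 7
LCM(990, 1170, 540, 420) = 2^2 × 3^3 × 5 × 7 × 11 × 13 = 540540.
Smallest multiple of 540540 that is ≥ 944650: ⌈944650/540540⌉ × 540540 = 2 × 540540 = 1081080.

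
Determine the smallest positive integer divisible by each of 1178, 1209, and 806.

45942

1178 = 2 × 19 × 31
1209 = 3 × 13 × 31
806 = 2 × 13 × 31
LCM(1178, 1209, 806) = 2 × 3 × 13 × 19 × 31 = 45942.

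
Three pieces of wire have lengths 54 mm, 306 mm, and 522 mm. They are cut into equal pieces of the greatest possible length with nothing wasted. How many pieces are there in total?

49

Piece length = gcd(54, 306, 522).
54 = 2 × 3^3
306 = 2 × 3^2 × 17
522 = 2 × 3^2 × 29
gcd(54, 306, 522) = 2 × 3^2 = 18.
Total pieces = 54/18 + 306/18 + 522/18 = 3 + 17 + 29 = 49.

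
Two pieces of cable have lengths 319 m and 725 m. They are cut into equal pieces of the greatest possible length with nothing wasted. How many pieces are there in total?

Piece length = gcd(319, 725).
319 = 11 × 29
725 = 5^2 × 29
gcd(319, 725) = 29.
Total pieces = 319/29 + 725/29 = 11 + 25 = 36.

36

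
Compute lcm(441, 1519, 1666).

441 = 3^2 × 7^2
1519 = 7^2 × 31
1666 = 2 × 7^2 × 17
LCM(441, 1519, 1666) = 2 × 3^2 × 7^2 × 17 × 31 = 464814.

464814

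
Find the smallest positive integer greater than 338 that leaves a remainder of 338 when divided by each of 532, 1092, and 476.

N − 338 must be a common multiple of 532, 1092, and 476.
532 = 2^2 × 7 × 19
1092 = 2^2 × 3 × 7 × 13
476 = 2^2 × 7 × 17
LCM(532, 1092, 476) = 2^2 × 3 × 7 × 13 × 17 × 19 = 352716.
Smallest N > 338 is LCM + 338 = 352716 + 338 = 353054.

353054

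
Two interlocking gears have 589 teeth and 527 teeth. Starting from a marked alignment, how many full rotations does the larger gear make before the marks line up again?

17 rotations

They are all back at their starting positions together after one LCM of the periods.
589 = 19 × 31
527 = 17 × 31
LCM(589, 527) = 17 × 19 × 31 = 10013.
Rotations for period 589: 10013 / 589 = 17.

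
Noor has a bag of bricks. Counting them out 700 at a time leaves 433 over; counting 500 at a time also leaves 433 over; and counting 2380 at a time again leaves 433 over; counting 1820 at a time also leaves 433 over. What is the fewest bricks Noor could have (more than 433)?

N − 433 must be a common multiple of 700, 500, 2380, and 1820.
700 = 2^2 × 5^2 × 7
500 = 2^2 × 5^3
2380 = 2^2 × 5 × 7 × 17
1820 = 2^2 × 5 × 7 × 13
LCM(700, 500, 2380, 1820) = 2^2 × 5^3 × 7 × 13 × 17 = 773500.
Smallest N > 433 is LCM + 433 = 773500 + 433 = 773933.

773933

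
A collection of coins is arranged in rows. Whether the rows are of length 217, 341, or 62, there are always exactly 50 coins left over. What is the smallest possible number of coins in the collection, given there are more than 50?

4824

N − 50 must be a common multiple of 217, 341, and 62.
217 = 7 × 31
341 = 11 × 31
62 = 2 × 31
LCM(217, 341, 62) = 2 × 7 × 11 × 31 = 4774.
Smallest N > 50 is LCM + 50 = 4774 + 50 = 4824.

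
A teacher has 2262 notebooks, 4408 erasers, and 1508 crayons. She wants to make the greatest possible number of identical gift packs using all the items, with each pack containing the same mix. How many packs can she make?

The pack count must divide each quantity, so the greatest is gcd(2262, 4408, 1508).
2262 = 2 × 3 × 13 × 29
4408 = 2^3 × 19 × 29
1508 = 2^2 × 13 × 29
gcd(2262, 4408, 1508) = 2 × 29 = 58.

58 packs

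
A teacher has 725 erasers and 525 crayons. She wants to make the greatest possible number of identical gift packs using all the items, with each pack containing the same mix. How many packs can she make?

By the Euclidean algorithm:
725 = 1 × 525 + 200
525 = 2 × 200 + 125
200 = 1 × 125 + 75
125 = 1 × 75 + 50
75 = 1 × 50 + 25
50 = 2 × 25 + 0
gcd(725, 525) = 25.

25 packs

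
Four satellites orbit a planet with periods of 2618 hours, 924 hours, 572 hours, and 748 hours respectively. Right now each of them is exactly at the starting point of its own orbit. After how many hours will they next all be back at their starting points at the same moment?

204204 hours

We need the least common multiple of the intervals.
2618 = 2 × 7 × 11 × 17
924 = 2^2 × 3 × 7 × 11
572 = 2^2 × 11 × 13
748 = 2^2 × 11 × 17
LCM(2618, 924, 572, 748) = 2^2 × 3 × 7 × 11 × 13 × 17 = 204204.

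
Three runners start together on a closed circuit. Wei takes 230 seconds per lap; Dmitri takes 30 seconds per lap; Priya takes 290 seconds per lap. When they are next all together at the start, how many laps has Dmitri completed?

667 laps

All finish a whole number of cycles simultaneously at t = LCM of the periods.
230 = 2 × 5 × 23
30 = 2 × 3 × 5
290 = 2 × 5 × 29
LCM(230, 30, 290) = 2 × 3 × 5 × 23 × 29 = 20010.
Laps for period 30: 20010 / 30 = 667.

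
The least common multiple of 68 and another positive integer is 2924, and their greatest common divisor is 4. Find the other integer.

gcd × lcm = product of the two integers, so the other integer is (4 × 2924) / 68 = 172.

172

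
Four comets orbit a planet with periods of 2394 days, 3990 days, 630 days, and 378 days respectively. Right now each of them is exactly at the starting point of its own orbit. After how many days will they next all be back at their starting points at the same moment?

35910 days

We need the least common multiple of the intervals.
2394 = 2 × 3^2 × 7 × 19
3990 = 2 × 3 × 5 × 7 × 19
630 = 2 × 3^2 × 5 × 7
378 = 2 × 3^3 × 7
LCM(2394, 3990, 630, 378) = 2 × 3^3 × 5 × 7 × 19 = 35910.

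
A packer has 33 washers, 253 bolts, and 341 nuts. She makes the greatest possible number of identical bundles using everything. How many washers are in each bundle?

Number of bundles = gcd(33, 253, 341).
33 = 3 × 11
253 = 11 × 23
341 = 11 × 31
gcd(33, 253, 341) = 11.
washers per bundle = 33 / 11 = 3.

3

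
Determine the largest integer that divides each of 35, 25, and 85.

5

35 = 5 × 7
25 = 5^2
85 = 5 × 17
gcd(35, 25, 85) = 5.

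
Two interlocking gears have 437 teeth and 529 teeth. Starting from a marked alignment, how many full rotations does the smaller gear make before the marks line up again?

23 rotations

All finish a whole number of cycles simultaneously at t = LCM of the periods.
437 = 19 × 23
529 = 23^2
LCM(437, 529) = 19 × 23^2 = 10051.
Rotations for period 437: 10051 / 437 = 23.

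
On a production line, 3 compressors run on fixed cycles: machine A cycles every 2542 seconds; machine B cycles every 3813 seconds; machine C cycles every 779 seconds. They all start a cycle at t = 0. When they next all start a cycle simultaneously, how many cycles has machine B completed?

38 cycles

They are all back at their starting positions together after one LCM of the periods.
2542 = 2 × 31 × 41
3813 = 3 × 31 × 41
779 = 19 × 41
LCM(2542, 3813, 779) = 2 × 3 × 19 × 31 × 41 = 144894.
Cycles for period 3813: 144894 / 3813 = 38.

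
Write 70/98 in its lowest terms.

5/7

70 = 2 × 5 × 7
98 = 2 × 7^2
gcd(70, 98) = 2 × 7 = 14.
Divide numerator and denominator by 14: 70/98 = 5/7.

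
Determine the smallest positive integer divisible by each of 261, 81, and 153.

261 = 3^2 × 29
81 = 3^4
153 = 3^2 × 17
LCM(261, 81, 153) = 3^4 × 17 × 29 = 39933.

39933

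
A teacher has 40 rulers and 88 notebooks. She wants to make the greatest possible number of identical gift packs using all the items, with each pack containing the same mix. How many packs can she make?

The pack count must divide each quantity, so the greatest is gcd(40, 88).
40 = 2^3 × 5
88 = 2^3 × 11
gcd(40, 88) = 2^3 = 8.

8 packs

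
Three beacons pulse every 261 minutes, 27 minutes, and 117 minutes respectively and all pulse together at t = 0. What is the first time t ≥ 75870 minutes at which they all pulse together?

81432 minutes

Joint pulses occur at multiples of LCM(261, 27, 117).
261 = 3^2 × 29
27 = 3^3
117 = 3^2 × 13
LCM(261, 27, 117) = 3^3 × 13 × 29 = 10179.
Smallest multiple of 10179 that is ≥ 75870: ⌈75870/10179⌉ × 10179 = 8 × 10179 = 81432.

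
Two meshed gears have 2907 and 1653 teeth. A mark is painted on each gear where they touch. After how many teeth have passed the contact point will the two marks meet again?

We need the least common multiple of the intervals.
2907 = 3^2 × 17 × 19
1653 = 3 × 19 × 29
LCM(2907, 1653) = 3^2 × 17 × 19 × 29 = 84303.

84303 teeth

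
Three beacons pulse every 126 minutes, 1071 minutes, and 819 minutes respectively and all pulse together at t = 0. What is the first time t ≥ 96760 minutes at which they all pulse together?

Joint pulses occur at multiples of LCM(126, 1071, 819).
126 = 2 × 3^2 × 7
1071 = 3^2 × 7 × 17
819 = 3^2 × 7 × 13
LCM(126, 1071, 819) = 2 × 3^2 × 7 × 13 × 17 = 27846.
Smallest multiple of 27846 that is ≥ 96760: ⌈96760/27846⌉ × 27846 = 4 × 27846 = 111384.

111384 minutes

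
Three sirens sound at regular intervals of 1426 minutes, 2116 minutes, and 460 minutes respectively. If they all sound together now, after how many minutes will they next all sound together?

We need the least common multiple of the intervals.
1426 = 2 × 23 × 31
2116 = 2^2 × 23^2
460 = 2^2 × 5 × 23
LCM(1426, 2116, 460) = 2^2 × 5 × 23^2 × 31 = 327980.

327980 minutes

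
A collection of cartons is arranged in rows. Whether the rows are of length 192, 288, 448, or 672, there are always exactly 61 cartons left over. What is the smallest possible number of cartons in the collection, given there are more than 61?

4093

N − 61 must be a common multiple of 192, 288, 448, and 672.
192 = 2^6 × 3
288 = 2^5 × 3^2
448 = 2^6 × 7
672 = 2^5 × 3 × 7
LCM(192, 288, 448, 672) = 2^6 × 3^2 × 7 = 4032.
Smallest N > 61 is LCM + 61 = 4032 + 61 = 4093.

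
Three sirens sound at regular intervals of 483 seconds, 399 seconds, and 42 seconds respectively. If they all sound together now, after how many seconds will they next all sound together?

The first simultaneous occurrence is after LCM of the individual periods.
483 = 3 × 7 × 23
399 = 3 × 7 × 19
42 = 2 × 3 × 7
LCM(483, 399, 42) = 2 × 3 × 7 × 19 × 23 = 18354.

18354 seconds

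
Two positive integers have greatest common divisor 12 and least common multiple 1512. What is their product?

For any two positive integers, gcd × lcm = product = 12 × 1512 = 18144.

18144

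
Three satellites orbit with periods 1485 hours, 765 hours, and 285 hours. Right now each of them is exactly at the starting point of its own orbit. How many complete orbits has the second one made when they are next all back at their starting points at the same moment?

They are all back at their starting positions together after one LCM of the periods.
1485 = 3^3 × 5 × 11
765 = 3^2 × 5 × 17
285 = 3 × 5 × 19
LCM(1485, 765, 285) = 3^3 × 5 × 11 × 17 × 19 = 479655.
Orbits for period 765: 479655 / 765 = 627.

627 orbits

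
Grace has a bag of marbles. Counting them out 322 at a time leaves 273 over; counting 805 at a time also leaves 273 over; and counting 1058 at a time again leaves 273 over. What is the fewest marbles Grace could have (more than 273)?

37303

N − 273 must be a common multiple of 322, 805, and 1058.
322 = 2 × 7 × 23
805 = 5 × 7 × 23
1058 = 2 × 23^2
LCM(322, 805, 1058) = 2 × 5 × 7 × 23^2 = 37030.
Smallest N > 273 is LCM + 273 = 37030 + 273 = 37303.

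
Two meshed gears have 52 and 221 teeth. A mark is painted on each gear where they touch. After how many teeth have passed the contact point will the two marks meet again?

The first simultaneous occurrence is after LCM of the individual periods.
52 = 2^2 × 13
221 = 13 × 17
LCM(52, 221) = 2^2 × 13 × 17 = 884.

884 teeth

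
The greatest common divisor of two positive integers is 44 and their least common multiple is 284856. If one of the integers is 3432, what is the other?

For two integers, gcd × lcm = product, so the other is (44 × 284856) / 3432 = 12533664 / 3432 = 3652.

3652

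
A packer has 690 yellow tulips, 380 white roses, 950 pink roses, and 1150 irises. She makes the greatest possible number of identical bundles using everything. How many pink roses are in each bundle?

95

Number of bundles = gcd(690, 380, 950, 1150).
690 = 2 × 3 × 5 × 23
380 = 2^2 × 5 × 19
950 = 2 × 5^2 × 19
1150 = 2 × 5^2 × 23
gcd(690, 380, 950, 1150) = 2 × 5 = 10.
pink roses per bundle = 950 / 10 = 95.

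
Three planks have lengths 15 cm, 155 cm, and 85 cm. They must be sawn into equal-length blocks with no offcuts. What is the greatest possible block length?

This is the greatest common divisor of 15, 155, and 85.
15 = 3 × 5
155 = 5 × 31
85 = 5 × 17
gcd(15, 155, 85) = 5.

5 cm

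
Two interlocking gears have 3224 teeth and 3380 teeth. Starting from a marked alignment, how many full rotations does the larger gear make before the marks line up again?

62 rotations

They are all back at their starting positions together after one LCM of the periods.
3224 = 2^3 × 13 × 31
3380 = 2^2 × 5 × 13^2
LCM(3224, 3380) = 2^3 × 5 × 13^2 × 31 = 209560.
Rotations for period 3380: 209560 / 3380 = 62.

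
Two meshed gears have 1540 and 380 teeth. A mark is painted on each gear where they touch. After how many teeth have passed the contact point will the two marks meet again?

The first simultaneous occurrence is after LCM of the individual periods.
1540 = 2^2 × 5 × 7 × 11
380 = 2^2 × 5 × 19
LCM(1540, 380) = 2^2 × 5 × 7 × 11 × 19 = 29260.

29260 teeth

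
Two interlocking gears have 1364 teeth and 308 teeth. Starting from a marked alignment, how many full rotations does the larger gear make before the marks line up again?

7 rotations

They are all back at their starting positions together after one LCM of the periods.
1364 = 2^2 × 11 × 31
308 = 2^2 × 7 × 11
LCM(1364, 308) = 2^2 × 7 × 11 × 31 = 9548.
Rotations for period 1364: 9548 / 1364 = 7.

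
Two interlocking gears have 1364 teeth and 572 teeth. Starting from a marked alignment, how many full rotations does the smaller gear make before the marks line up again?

31 rotations

The first common completion time is the LCM of the periods.
1364 = 2^2 × 11 × 31
572 = 2^2 × 11 × 13
LCM(1364, 572) = 2^2 × 11 × 13 × 31 = 17732.
Rotations for period 572: 17732 / 572 = 31.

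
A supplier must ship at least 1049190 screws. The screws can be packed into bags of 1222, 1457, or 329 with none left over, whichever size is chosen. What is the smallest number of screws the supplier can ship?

1060696

The number of screws must be a common multiple of 1222, 1457, and 329, so a multiple of their LCM.
1222 = 2 × 13 × 47
1457 = 31 × 47
329 = 7 × 47
LCM(1222, 1457, 329) = 2 × 7 × 13 × 31 × 47 = 265174.
Smallest multiple of 265174 that is ≥ 1049190: ⌈1049190/265174⌉ × 265174 = 4 × 265174 = 1060696.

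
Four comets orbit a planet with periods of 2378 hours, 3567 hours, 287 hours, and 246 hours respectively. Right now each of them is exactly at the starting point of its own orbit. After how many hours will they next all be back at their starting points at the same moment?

49938 hours

We need the least common multiple of the intervals.
2378 = 2 × 29 × 41
3567 = 3 × 29 × 41
287 = 7 × 41
246 = 2 × 3 × 41
LCM(2378, 3567, 287, 246) = 2 × 3 × 7 × 29 × 41 = 49938.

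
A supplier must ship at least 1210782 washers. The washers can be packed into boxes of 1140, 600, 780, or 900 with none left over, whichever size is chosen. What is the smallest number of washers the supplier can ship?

The number of washers must be a common multiple of 1140, 600, 780, and 900, so a multiple of their LCM.
1140 = 2^2 × 3 × 5 × 19
600 = 2^3 × 3 × 5^2
780 = 2^2 × 3 × 5 × 13
900 = 2^2 × 3^2 × 5^2
LCM(1140, 600, 780, 900) = 2^3 × 3^2 × 5^2 × 13 × 19 = 444600.
Smallest multiple of 444600 that is ≥ 1210782: ⌈1210782/444600⌉ × 444600 = 3 × 444600 = 1333800.

1333800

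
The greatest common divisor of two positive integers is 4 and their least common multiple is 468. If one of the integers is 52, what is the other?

36

For two integers, gcd × lcm = product, so the other is (4 × 468) / 52 = 1872 / 52 = 36.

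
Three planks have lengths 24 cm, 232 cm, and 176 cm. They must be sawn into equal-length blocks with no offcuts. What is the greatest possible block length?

This is the greatest common divisor of 24, 232, and 176.
24 = 2^3 × 3
232 = 2^3 × 29
176 = 2^4 × 11
gcd(24, 232, 176) = 2^3 = 8.

8 cm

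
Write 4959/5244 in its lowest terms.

4959 = 3^2 × 19 × 29
5244 = 2^2 × 3 × 19 × 23
gcd(4959, 5244) = 3 × 19 = 57.
Divide numerator and denominator by 57: 4959/5244 = 87/92.

87/92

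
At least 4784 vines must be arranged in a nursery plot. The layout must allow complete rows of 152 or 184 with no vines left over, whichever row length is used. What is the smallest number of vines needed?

6992

The number of vines must be a common multiple of 152 and 184, so a multiple of their LCM.
152 = 2^3 × 19
184 = 2^3 × 23
LCM(152, 184) = 2^3 × 19 × 23 = 3496.
Smallest multiple of 3496 that is ≥ 4784: ⌈4784/3496⌉ × 3496 = 2 × 3496 = 6992.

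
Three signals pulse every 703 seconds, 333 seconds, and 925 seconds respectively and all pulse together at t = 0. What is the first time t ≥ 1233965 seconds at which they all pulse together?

1265400 seconds

Joint pulses occur at multiples of LCM(703, 333, 925).
703 = 19 × 37
333 = 3^2 × 37
925 = 5^2 × 37
LCM(703, 333, 925) = 3^2 × 5^2 × 19 × 37 = 158175.
Smallest multiple of 158175 that is ≥ 1233965: ⌈1233965/158175⌉ × 158175 = 8 × 158175 = 1265400.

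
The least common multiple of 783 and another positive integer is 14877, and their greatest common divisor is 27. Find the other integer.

513

gcd × lcm = product of the two integers, so the other integer is (27 × 14877) / 783 = 513.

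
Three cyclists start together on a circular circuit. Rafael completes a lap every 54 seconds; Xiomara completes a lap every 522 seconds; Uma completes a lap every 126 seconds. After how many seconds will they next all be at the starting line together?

10962 seconds

We need the least common multiple of the intervals.
54 = 2 × 3^3
522 = 2 × 3^2 × 29
126 = 2 × 3^2 × 7
LCM(54, 522, 126) = 2 × 3^3 × 7 × 29 = 10962.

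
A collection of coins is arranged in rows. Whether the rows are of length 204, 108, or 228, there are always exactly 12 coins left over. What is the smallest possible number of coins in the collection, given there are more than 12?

34896

N − 12 must be a common multiple of 204, 108, and 228.
204 = 2^2 × 3 × 17
108 = 2^2 × 3^3
228 = 2^2 × 3 × 19
LCM(204, 108, 228) = 2^2 × 3^3 × 17 × 19 = 34884.
Smallest N > 12 is LCM + 12 = 34884 + 12 = 34896.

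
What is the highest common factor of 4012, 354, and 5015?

59

4012 = 2^2 × 17 × 59
354 = 2 × 3 × 59
5015 = 5 × 17 × 59
gcd(4012, 354, 5015) = 59.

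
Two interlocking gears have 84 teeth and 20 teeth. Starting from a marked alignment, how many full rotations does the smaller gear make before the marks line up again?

21 rotations

All finish a whole number of cycles simultaneously at t = LCM of the periods.
84 = 2^2 × 3 × 7
20 = 2^2 × 5
LCM(84, 20) = 2^2 × 3 × 5 × 7 = 420.
Rotations for period 20: 420 / 20 = 21.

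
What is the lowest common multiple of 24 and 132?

264

24 = 2^3 × 3
132 = 2^2 × 3 × 11
LCM(24, 132) = 2^3 × 3 × 11 = 264.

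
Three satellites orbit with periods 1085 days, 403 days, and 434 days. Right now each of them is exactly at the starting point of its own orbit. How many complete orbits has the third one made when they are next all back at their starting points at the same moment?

They are all back at their starting positions together after one LCM of the periods.
1085 = 5 × 7 × 31
403 = 13 × 31
434 = 2 × 7 × 31
LCM(1085, 403, 434) = 2 × 5 × 7 × 13 × 31 = 28210.
Orbits for period 434: 28210 / 434 = 65.

65 orbits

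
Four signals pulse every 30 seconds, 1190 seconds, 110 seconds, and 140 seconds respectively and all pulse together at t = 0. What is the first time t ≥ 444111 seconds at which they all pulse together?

Joint pulses occur at multiples of LCM(30, 1190, 110, 140).
30 = 2 × 3 × 5
1190 = 2 × 5 × 7 × 17
110 = 2 × 5 × 11
140 = 2^2 × 5 × 7
LCM(30, 1190, 110, 140) = 2^2 × 3 × 5 × 7 × 11 × 17 = 78540.
Smallest multiple of 78540 that is ≥ 444111: ⌈444111/78540⌉ × 78540 = 6 × 78540 = 471240.

471240 seconds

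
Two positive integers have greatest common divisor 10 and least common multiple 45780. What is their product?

For any two positive integers, gcd × lcm = product = 10 × 45780 = 457800.

457800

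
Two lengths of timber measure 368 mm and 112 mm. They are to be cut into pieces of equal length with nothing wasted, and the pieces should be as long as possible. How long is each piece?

16 mm

By the Euclidean algorithm:
368 = 3 × 112 + 32
112 = 3 × 32 + 16
32 = 2 × 16 + 0
gcd(368, 112) = 16.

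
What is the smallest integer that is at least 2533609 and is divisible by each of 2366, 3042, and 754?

3087630

The integer must be a common multiple of 2366, 3042, and 754, so a multiple of their LCM.
2366 = 2 × 7 × 13^2
3042 = 2 × 3^2 × 13^2
754 = 2 × 13 × 29
LCM(2366, 3042, 754) = 2 × 3^2 × 7 × 13^2 × 29 = 617526.
Smallest multiple of 617526 that is ≥ 2533609: ⌈2533609/617526⌉ × 617526 = 5 × 617526 = 3087630.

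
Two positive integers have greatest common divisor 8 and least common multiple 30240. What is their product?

For any two positive integers, gcd × lcm = product = 8 × 30240 = 241920.

241920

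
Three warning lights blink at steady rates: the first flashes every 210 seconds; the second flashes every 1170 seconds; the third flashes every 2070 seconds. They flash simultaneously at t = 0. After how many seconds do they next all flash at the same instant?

The first simultaneous occurrence is after LCM of the individual periods.
210 = 2 × 3 × 5 × 7
1170 = 2 × 3^2 × 5 × 13
2070 = 2 × 3^2 × 5 × 23
LCM(210, 1170, 2070) = 2 × 3^2 × 5 × 7 × 13 × 23 = 188370.

188370 seconds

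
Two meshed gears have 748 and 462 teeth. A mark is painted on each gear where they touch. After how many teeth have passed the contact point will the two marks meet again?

15708 teeth

We need the least common multiple of the intervals.
748 = 2^2 × 11 × 17
462 = 2 × 3 × 7 × 11
LCM(748, 462) = 2^2 × 3 × 7 × 11 × 17 = 15708.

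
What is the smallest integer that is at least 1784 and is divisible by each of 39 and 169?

2028

The integer must be a common multiple of 39 and 169, so a multiple of their LCM.
39 = 3 × 13
169 = 13^2
LCM(39, 169) = 3 × 13^2 = 507.
Smallest multiple of 507 that is ≥ 1784: ⌈1784/507⌉ × 507 = 4 × 507 = 2028.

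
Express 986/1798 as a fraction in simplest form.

17/31

986 = 2 × 17 × 29
1798 = 2 × 29 × 31
gcd(986, 1798) = 2 × 29 = 58.
Divide numerator and denominator by 58: 986/1798 = 17/31.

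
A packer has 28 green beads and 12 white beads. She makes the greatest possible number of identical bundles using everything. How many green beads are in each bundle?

Number of bundles = gcd(28, 12).
28 = 2^2 × 7
12 = 2^2 × 3
gcd(28, 12) = 2^2 = 4.
green beads per bundle = 28 / 4 = 7.

7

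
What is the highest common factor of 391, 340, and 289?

391 = 17 × 23
340 = 2^2 × 5 × 17
289 = 17^2
gcd(391, 340, 289) = 17.

17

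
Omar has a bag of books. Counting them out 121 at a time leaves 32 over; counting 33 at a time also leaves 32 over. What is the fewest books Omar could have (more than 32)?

N − 32 must be a common multiple of 121 and 33.
121 = 11^2
33 = 3 × 11
LCM(121, 33) = 3 × 11^2 = 363.
Smallest N > 32 is LCM + 32 = 363 + 32 = 395.

395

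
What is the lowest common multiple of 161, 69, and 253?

5313

161 = 7 × 23
69 = 3 × 23
253 = 11 × 23
LCM(161, 69, 253) = 3 × 7 × 11 × 23 = 5313.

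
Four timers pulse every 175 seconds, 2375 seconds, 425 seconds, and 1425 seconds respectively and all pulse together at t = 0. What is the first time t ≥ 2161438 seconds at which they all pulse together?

Joint pulses occur at multiples of LCM(175, 2375, 425, 1425).
175 = 5^2 × 7
2375 = 5^3 × 19
425 = 5^2 × 17
1425 = 3 × 5^2 × 19
LCM(175, 2375, 425, 1425) = 3 × 5^3 × 7 × 17 × 19 = 847875.
Smallest multiple of 847875 that is ≥ 2161438: ⌈2161438/847875⌉ × 847875 = 3 × 847875 = 2543625.

2543625 seconds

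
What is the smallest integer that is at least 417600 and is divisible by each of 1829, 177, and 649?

The integer must be a common multiple of 1829, 177, and 649, so a multiple of their LCM.
1829 = 31 × 59
177 = 3 × 59
649 = 11 × 59
LCM(1829, 177, 649) = 3 × 11 × 31 × 59 = 60357.
Smallest multiple of 60357 that is ≥ 417600: ⌈417600/60357⌉ × 60357 = 7 × 60357 = 422499.

422499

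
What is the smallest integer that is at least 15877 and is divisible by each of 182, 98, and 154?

The integer must be a common multiple of 182, 98, and 154, so a multiple of their LCM.
182 = 2 × 7 × 13
98 = 2 × 7^2
154 = 2 × 7 × 11
LCM(182, 98, 154) = 2 × 7^2 × 11 × 13 = 14014.
Smallest multiple of 14014 that is ≥ 15877: ⌈15877/14014⌉ × 14014 = 2 × 14014 = 28028.

28028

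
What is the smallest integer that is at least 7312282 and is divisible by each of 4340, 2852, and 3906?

8085420

The integer must be a common multiple of 4340, 2852, and 3906, so a multiple of their LCM.
4340 = 2^2 × 5 × 7 × 31
2852 = 2^2 × 23 × 31
3906 = 2 × 3^2 × 7 × 31
LCM(4340, 2852, 3906) = 2^2 × 3^2 × 5 × 7 × 23 × 31 = 898380.
Smallest multiple of 898380 that is ≥ 7312282: ⌈7312282/898380⌉ × 898380 = 9 × 898380 = 8085420.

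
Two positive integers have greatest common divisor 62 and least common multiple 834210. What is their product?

51721020

For any two positive integers, gcd × lcm = product = 62 × 834210 = 51721020.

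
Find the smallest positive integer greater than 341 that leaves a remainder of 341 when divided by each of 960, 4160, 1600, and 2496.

N − 341 must be a common multiple of 960, 4160, 1600, and 2496.
960 = 2^6 × 3 × 5
4160 = 2^6 × 5 × 13
1600 = 2^6 × 5^2
2496 = 2^6 × 3 × 13
LCM(960, 4160, 1600, 2496) = 2^6 × 3 × 5^2 × 13 = 62400.
Smallest N > 341 is LCM + 341 = 62400 + 341 = 62741.

62741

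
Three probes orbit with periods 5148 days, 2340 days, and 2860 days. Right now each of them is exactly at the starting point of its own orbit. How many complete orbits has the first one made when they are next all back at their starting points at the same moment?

The first common completion time is the LCM of the periods.
5148 = 2^2 × 3^2 × 11 × 13
2340 = 2^2 × 3^2 × 5 × 13
2860 = 2^2 × 5 × 11 × 13
LCM(5148, 2340, 2860) = 2^2 × 3^2 × 5 × 11 × 13 = 25740.
Orbits for period 5148: 25740 / 5148 = 5.

5 orbits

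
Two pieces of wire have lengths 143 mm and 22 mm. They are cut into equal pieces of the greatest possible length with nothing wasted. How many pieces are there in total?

15

Piece length = gcd(143, 22).
143 = 11 × 13
22 = 2 × 11
gcd(143, 22) = 11.
Total pieces = 143/11 + 22/11 = 13 + 2 = 15.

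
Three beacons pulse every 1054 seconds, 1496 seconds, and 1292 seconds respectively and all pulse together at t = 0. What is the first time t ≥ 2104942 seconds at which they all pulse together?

2643432 seconds

Joint pulses occur at multiples of LCM(1054, 1496, 1292).
1054 = 2 × 17 × 31
1496 = 2^3 × 11 × 17
1292 = 2^2 × 17 × 19
LCM(1054, 1496, 1292) = 2^3 × 11 × 17 × 19 × 31 = 881144.
Smallest multiple of 881144 that is ≥ 2104942: ⌈2104942/881144⌉ × 881144 = 3 × 881144 = 2643432.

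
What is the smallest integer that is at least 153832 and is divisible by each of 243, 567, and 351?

The integer must be a common multiple of 243, 567, and 351, so a multiple of their LCM.
243 = 3^5
567 = 3^4 × 7
351 = 3^3 × 13
LCM(243, 567, 351) = 3^5 × 7 × 13 = 22113.
Smallest multiple of 22113 that is ≥ 153832: ⌈153832/22113⌉ × 22113 = 7 × 22113 = 154791.

154791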